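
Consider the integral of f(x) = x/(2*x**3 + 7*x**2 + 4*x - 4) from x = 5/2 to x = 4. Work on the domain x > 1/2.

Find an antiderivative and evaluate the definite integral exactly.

Factor the denominator ((x + 2)**2*(2*x - 1)) and decompose: f = 2/(25*(2*x - 1)) - 1/(25*(x + 2)) + 2/(5*(x + 2)**2); each piece integrates to a log, atan, or power term.
F(x) = ((x + 2)*log(x - 1/2) - (x + 2)*log(x + 2) - 10)/(25*(x + 2)) is an antiderivative of f.
Check: d/dx[((x + 2)*log(x - 1/2) - (x + 2)*log(x + 2) - 10)/(25*(x + 2))] = x/(2*x**3 + 7*x**2 + 4*x - 4) = f(x).
F(4) = -log(6)/25 - 1/15 + log(7/2)/25; F(5/2) = -4/45 - log(9/2)/25 + log(2)/25.
Integral = F(4) - F(5/2) = -log(6)/25 - log(2)/25 + 1/45 + log(7/2)/25 + log(9/2)/25.

Antiderivative: F(x) = ((x + 2)*log(x - 1/2) - (x + 2)*log(x + 2) - 10)/(25*(x + 2)); value = -log(6)/25 - log(2)/25 + 1/45 + log(7/2)/25 + log(9/2)/25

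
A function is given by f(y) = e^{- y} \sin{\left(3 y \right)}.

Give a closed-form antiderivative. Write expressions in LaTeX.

A candidate is checked by its d/dy: the result must match f(y).
Check: d/dy[\frac{\left(- \sin{\left(3 y \right)} - 3 \cos{\left(3 y \right)}\right) e^{- y}}{10}] = e^{- y} \sin{\left(3 y \right)} = f(y).

An antiderivative is F(y) = \frac{\left(- \sin{\left(3 y \right)} - 3 \cos{\left(3 y \right)}\right) e^{- y}}{10}.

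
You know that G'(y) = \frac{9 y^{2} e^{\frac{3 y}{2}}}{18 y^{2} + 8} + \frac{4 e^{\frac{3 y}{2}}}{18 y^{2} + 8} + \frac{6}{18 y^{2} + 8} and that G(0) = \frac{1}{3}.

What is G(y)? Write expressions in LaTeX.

G(y) = \frac{2 e^{\frac{3 y}{2}} + 3 \operatorname{atan}{\left(\frac{3 y}{2} \right)}}{6}

Integrate term by term and add the pieces.
A general antiderivative is \frac{e^{\frac{3 y}{2}}}{3} + \frac{\operatorname{atan}{\left(\frac{3 y}{2} \right)}}{2} + C.
The condition gives C = \frac{1}{3} - (\frac{1}{3}) = 0.
So G(y) = \frac{2 e^{\frac{3 y}{2}} + 3 \operatorname{atan}{\left(\frac{3 y}{2} \right)}}{6}.
Check: d/dy[\frac{2 e^{\frac{3 y}{2}} + 3 \operatorname{atan}{\left(\frac{3 y}{2} \right)}}{6}] = \frac{9 y^{2} e^{\frac{3 y}{2}} + 4 e^{\frac{3 y}{2}} + 6}{18 y^{2} + 8}, which equals G'(y).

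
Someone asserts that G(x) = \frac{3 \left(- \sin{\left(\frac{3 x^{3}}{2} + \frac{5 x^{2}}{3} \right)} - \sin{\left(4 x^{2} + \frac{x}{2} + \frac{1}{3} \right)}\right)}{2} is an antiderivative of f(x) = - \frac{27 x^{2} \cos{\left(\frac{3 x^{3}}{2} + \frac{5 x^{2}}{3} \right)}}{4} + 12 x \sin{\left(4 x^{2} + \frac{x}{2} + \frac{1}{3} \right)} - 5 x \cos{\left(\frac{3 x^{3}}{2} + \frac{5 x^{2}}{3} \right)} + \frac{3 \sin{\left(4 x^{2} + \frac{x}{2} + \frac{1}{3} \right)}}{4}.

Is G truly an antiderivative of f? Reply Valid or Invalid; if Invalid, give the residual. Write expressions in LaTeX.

Invalid: d/dx[G] - f = - 12 x \sin{\left(4 x^{2} + \frac{x}{2} + \frac{1}{3} \right)} - 12 x \cos{\left(4 x^{2} + \frac{x}{2} + \frac{1}{3} \right)} - \frac{3 \sin{\left(4 x^{2} + \frac{x}{2} + \frac{1}{3} \right)}}{4} - \frac{3 \cos{\left(4 x^{2} + \frac{x}{2} + \frac{1}{3} \right)}}{4}, which is not 0.

d/dx[G] = - \frac{27 x^{2} \cos{\left(\frac{3 x^{3}}{2} + \frac{5 x^{2}}{3} \right)}}{4} - 5 x \cos{\left(\frac{3 x^{3}}{2} + \frac{5 x^{2}}{3} \right)} - 12 x \cos{\left(4 x^{2} + \frac{x}{2} + \frac{1}{3} \right)} - \frac{3 \cos{\left(4 x^{2} + \frac{x}{2} + \frac{1}{3} \right)}}{4}
d/dx[G] - f(x) = - 12 x \sin{\left(4 x^{2} + \frac{x}{2} + \frac{1}{3} \right)} - 12 x \cos{\left(4 x^{2} + \frac{x}{2} + \frac{1}{3} \right)} - \frac{3 \sin{\left(4 x^{2} + \frac{x}{2} + \frac{1}{3} \right)}}{4} - \frac{3 \cos{\left(4 x^{2} + \frac{x}{2} + \frac{1}{3} \right)}}{4} != 0.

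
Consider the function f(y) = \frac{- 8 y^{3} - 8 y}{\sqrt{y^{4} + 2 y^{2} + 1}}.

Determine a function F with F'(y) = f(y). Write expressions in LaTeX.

f matches the chain-rule pattern g'(h)*h' with inner function h(y) = y^{4} + 2 y^{2} + 1; substituting u = h(y) collapses the integral.
Check: d/dy[- 4 \sqrt{y^{4} + 2 y^{2} + 1}] = \frac{- 8 y^{3} - 8 y}{\sqrt{y^{4} + 2 y^{2} + 1}} = f(y).

An antiderivative is F(y) = - 4 \sqrt{y^{4} + 2 y^{2} + 1}.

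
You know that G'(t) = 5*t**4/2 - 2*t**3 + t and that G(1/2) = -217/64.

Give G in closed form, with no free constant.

G(t) = t**5/2 - t**4/2 + t**2/2 - 7/2

Integrate term by term and add the pieces.
A general antiderivative is t**5/2 - t**4/2 + t**2/2 - 4 + C.
The condition gives C = -217/64 - (-249/64) = 1/2.
So G(t) = t**5/2 - t**4/2 + t**2/2 - 7/2.
Check: d/dt[t**5/2 - t**4/2 + t**2/2 - 7/2] = 5*t**4/2 - 2*t**3 + t = G'(t).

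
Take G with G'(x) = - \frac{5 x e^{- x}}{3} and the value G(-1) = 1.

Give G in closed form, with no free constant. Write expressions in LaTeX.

G'(x) has the shape u'v + uv' for u = \frac{5 x}{3} + \frac{5}{3} and v = e^{- x} — it is the derivative of the product u*v.
A general antiderivative is \frac{\left(5 x + 5\right) e^{- x}}{3} + C.
The condition gives C = 1 - (0) = 1.
So G(x) = \frac{5 x e^{- x}}{3} + 1 + \frac{5 e^{- x}}{3}.
Check: d/dx[\frac{5 x e^{- x}}{3} + 1 + \frac{5 e^{- x}}{3}] = - \frac{5 x e^{- x}}{3} = G'(x).

G(x) = \frac{5 x e^{- x}}{3} + 1 + \frac{5 e^{- x}}{3}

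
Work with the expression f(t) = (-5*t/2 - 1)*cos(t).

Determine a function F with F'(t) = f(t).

A candidate is checked by its d/dt: the result must match f(t).
Check: d/dt[-5*t*sin(t)/2 - sin(t) - 5*cos(t)/2] = -5*t*cos(t)/2 - cos(t), which equals f(t).

An antiderivative is F(t) = -5*t*sin(t)/2 - sin(t) - 5*cos(t)/2.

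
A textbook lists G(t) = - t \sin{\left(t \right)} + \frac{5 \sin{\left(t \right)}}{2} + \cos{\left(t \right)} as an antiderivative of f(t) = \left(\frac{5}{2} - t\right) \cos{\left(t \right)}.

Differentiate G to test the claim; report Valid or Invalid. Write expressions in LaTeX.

Invalid: d/dt[G] - f = - 2 \sin{\left(t \right)}, which is not 0.

d/dt[G] = - t \cos{\left(t \right)} - 2 \sin{\left(t \right)} + \frac{5 \cos{\left(t \right)}}{2}
d/dt[G] - f(t) = - 2 \sin{\left(t \right)} != 0.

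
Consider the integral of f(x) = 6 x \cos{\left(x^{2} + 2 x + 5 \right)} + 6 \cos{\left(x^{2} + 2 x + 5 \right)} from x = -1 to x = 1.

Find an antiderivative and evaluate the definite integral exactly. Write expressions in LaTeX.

f matches the chain-rule pattern g'(h)*h' with inner function h(x) = x^{2} + 2 x + 5; substituting u = h(x) collapses the integral.
F(x) = 3 \sin{\left(x^{2} + 2 x + 5 \right)} is an antiderivative of f.
Check: d/dx[3 \sin{\left(x^{2} + 2 x + 5 \right)}] = 6 x \cos{\left(x^{2} + 2 x + 5 \right)} + 6 \cos{\left(x^{2} + 2 x + 5 \right)} = f(x).
F(1) = 3 \sin{\left(8 \right)}; F(-1) = 3 \sin{\left(4 \right)}.
Integral = F(1) - F(-1) = - 3 \sin{\left(4 \right)} + 3 \sin{\left(8 \right)}.

Antiderivative: F(x) = 3 \sin{\left(x^{2} + 2 x + 5 \right)}; value = - 3 \sin{\left(4 \right)} + 3 \sin{\left(8 \right)}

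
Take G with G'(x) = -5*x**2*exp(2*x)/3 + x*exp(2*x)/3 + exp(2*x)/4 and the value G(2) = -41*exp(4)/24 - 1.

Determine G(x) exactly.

G'(x) has the shape u'v + uv' for u = -5*x**2/6 + x - 3/8 and v = exp(2*x) — it is the derivative of the product u*v.
A general antiderivative is (-20*x**2 + 24*x - 9)*exp(2*x)/24 + C.
The condition gives C = -41*exp(4)/24 - 1 - (-41*exp(4)/24) = -1.
So G(x) = -5*x**2*exp(2*x)/6 + x*exp(2*x) - 3*exp(2*x)/8 - 1.
Check: d/dx[-5*x**2*exp(2*x)/6 + x*exp(2*x) - 3*exp(2*x)/8 - 1] = -5*x**2*exp(2*x)/3 + x*exp(2*x)/3 + exp(2*x)/4 = G'(x).

G(x) = -5*x**2*exp(2*x)/6 + x*exp(2*x) - 3*exp(2*x)/8 - 1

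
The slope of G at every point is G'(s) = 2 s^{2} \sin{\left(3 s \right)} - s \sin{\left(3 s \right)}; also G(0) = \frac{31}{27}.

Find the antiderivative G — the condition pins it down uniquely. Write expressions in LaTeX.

G(s) = - \frac{18 s^{2} \cos{\left(3 s \right)} - 12 s \sin{\left(3 s \right)} - 9 s \cos{\left(3 s \right)} + 3 \sin{\left(3 s \right)} - 4 \cos{\left(3 s \right)} - 27}{27}

The integrand splits into summands that can be handled one at a time.
A general antiderivative is - \frac{2 s^{2} \cos{\left(3 s \right)}}{3} + \frac{4 s \sin{\left(3 s \right)}}{9} + \frac{s \cos{\left(3 s \right)}}{3} - \frac{\sin{\left(3 s \right)}}{9} + \frac{4 \cos{\left(3 s \right)}}{27} + C.
The condition gives C = \frac{31}{27} - (\frac{4}{27}) = 1.
So G(s) = - \frac{18 s^{2} \cos{\left(3 s \right)} - 12 s \sin{\left(3 s \right)} - 9 s \cos{\left(3 s \right)} + 3 \sin{\left(3 s \right)} - 4 \cos{\left(3 s \right)} - 27}{27}.
Check: d/ds[- \frac{18 s^{2} \cos{\left(3 s \right)} - 12 s \sin{\left(3 s \right)} - 9 s \cos{\left(3 s \right)} + 3 \sin{\left(3 s \right)} - 4 \cos{\left(3 s \right)} - 27}{27}] = 2 s^{2} \sin{\left(3 s \right)} - s \sin{\left(3 s \right)} = G'(s).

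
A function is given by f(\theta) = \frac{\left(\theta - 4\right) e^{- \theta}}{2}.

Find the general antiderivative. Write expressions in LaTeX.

Recognize the product-rule pattern: f = u'v + uv' with u = \frac{3}{2} - \frac{\theta}{2}, v = e^{- \theta}, so integration by parts undoes it.
Check: d/d\theta[- \frac{\left(\theta - 3\right) e^{- \theta}}{2}] = \frac{\left(\theta - 4\right) e^{- \theta}}{2} = f(\theta).

F(\theta) = - \frac{\left(\theta - 3\right) e^{- \theta}}{2} + C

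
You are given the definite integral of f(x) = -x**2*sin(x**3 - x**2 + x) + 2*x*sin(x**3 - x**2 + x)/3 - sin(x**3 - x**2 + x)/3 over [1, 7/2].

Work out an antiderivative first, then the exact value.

Antiderivative: F(x) = cos(x**3 - x**2 + x)/3; value = cos(273/8)/3 - cos(1)/3

The substitution u = x**3 - x**2 + x works: f is exactly (dF/du)*(du/dx) for that inner function.
F(x) = cos(x**3 - x**2 + x)/3 is an antiderivative of f.
Check: d/dx[cos(x**3 - x**2 + x)/3] = -x**2*sin(x**3 - x**2 + x) + 2*x*sin(x**3 - x**2 + x)/3 - sin(x**3 - x**2 + x)/3 = f(x).
F(7/2) = cos(273/8)/3; F(1) = cos(1)/3.
Integral = F(7/2) - F(1) = cos(273/8)/3 - cos(1)/3.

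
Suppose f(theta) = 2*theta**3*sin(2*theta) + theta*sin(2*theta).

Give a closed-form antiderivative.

The integrand splits into summands that can be handled one at a time.
Check: d/dtheta[-theta**3*cos(2*theta) + 3*theta**2*sin(2*theta)/2 + theta*cos(2*theta) - sin(2*theta)/2] = 2*theta**3*sin(2*theta) + theta*sin(2*theta) = f(theta).

An antiderivative is F(theta) = -theta**3*cos(2*theta) + 3*theta**2*sin(2*theta)/2 + theta*cos(2*theta) - sin(2*theta)/2.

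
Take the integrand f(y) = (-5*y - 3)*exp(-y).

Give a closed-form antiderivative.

An antiderivative is F(y) = 5*y*exp(-y) + 8*exp(-y).

Recognize the product-rule pattern: f = u'v + uv' with u = 5*y + 8, v = exp(-y), so integration by parts undoes it.
Check: d/dy[5*y*exp(-y) + 8*exp(-y)] = (-5*y - 3)*exp(-y) = f(y).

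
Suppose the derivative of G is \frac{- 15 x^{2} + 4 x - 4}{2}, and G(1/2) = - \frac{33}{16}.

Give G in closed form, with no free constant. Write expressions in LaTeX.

G(x) = - \frac{5 x^{3}}{2} + x^{2} - 2 x - 1

Since d/dx undoes antidifferentiation here, G(x) must give back the stated G'(x).
A general antiderivative is - \frac{5 x^{3}}{2} + x^{2} - 2 x - \frac{3}{2} + C.
The condition gives C = - \frac{33}{16} - (- \frac{41}{16}) = \frac{1}{2}.
So G(x) = - \frac{5 x^{3}}{2} + x^{2} - 2 x - 1.
Check: d/dx[- \frac{5 x^{3}}{2} + x^{2} - 2 x - 1] = - \frac{15 x^{2}}{2} + 2 x - 2, which equals G'(x).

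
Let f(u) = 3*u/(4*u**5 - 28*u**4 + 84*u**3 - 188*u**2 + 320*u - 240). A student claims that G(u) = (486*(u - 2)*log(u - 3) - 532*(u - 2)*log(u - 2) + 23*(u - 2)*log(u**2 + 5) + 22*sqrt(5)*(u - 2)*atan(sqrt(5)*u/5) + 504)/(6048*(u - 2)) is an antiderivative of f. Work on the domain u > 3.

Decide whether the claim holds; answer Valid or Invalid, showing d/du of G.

Invalid: d/du[G] - f = -3*u/(8*u**5 - 56*u**4 + 168*u**3 - 376*u**2 + 640*u - 480), which is not 0.

d/du[G] = 3*u/(8*u**5 - 56*u**4 + 168*u**3 - 376*u**2 + 640*u - 480)
d/du[G] - f(u) = -3*u/(8*u**5 - 56*u**4 + 168*u**3 - 376*u**2 + 640*u - 480) != 0.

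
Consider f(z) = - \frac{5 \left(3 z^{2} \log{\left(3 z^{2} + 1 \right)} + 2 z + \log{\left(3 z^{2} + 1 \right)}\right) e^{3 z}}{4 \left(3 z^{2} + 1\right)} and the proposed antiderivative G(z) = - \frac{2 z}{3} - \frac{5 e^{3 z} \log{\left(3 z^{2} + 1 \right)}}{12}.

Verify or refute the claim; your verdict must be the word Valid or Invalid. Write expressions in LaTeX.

d/dz[G] = \frac{- 45 z^{2} e^{3 z} \log{\left(3 z^{2} + 1 \right)} - 24 z^{2} - 30 z e^{3 z} - 15 e^{3 z} \log{\left(3 z^{2} + 1 \right)} - 8}{36 z^{2} + 12}
d/dz[G] - f(z) = - \frac{2}{3} != 0.

Invalid: d/dz[G] - f = - \frac{2}{3}, which is not 0.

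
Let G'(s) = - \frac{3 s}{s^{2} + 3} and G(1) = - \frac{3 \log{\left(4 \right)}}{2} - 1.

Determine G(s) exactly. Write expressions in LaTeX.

G(s) = \frac{- 3 \log{\left(s^{2} + 3 \right)} - 2}{2}

The substitution u = s^{2} + 3 works: G'(s) is exactly (dG/du)*(du/ds) for that inner function.
A general antiderivative is - \frac{3 \log{\left(s^{2} + 3 \right)}}{2} + C.
The condition gives C = - \frac{3 \log{\left(4 \right)}}{2} - 1 - (- \frac{3 \log{\left(4 \right)}}{2}) = -1.
So G(s) = \frac{- 3 \log{\left(s^{2} + 3 \right)} - 2}{2}.
Check: d/ds[\frac{- 3 \log{\left(s^{2} + 3 \right)} - 2}{2}] = - \frac{3 s}{s^{2} + 3} = G'(s).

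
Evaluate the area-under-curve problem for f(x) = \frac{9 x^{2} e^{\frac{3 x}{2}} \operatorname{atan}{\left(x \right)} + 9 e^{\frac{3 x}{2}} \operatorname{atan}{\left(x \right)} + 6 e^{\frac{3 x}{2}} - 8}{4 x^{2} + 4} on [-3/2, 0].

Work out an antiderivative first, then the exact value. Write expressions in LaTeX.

Whatever form F(x) takes, F'(x) = f(x) is non-negotiable.
F(x) = \frac{3 e^{\frac{3 x}{2}} \operatorname{atan}{\left(x \right)}}{2} - 2 \operatorname{atan}{\left(x \right)} is an antiderivative of f.
Check: d/dx[\frac{3 e^{\frac{3 x}{2}} \operatorname{atan}{\left(x \right)}}{2} - 2 \operatorname{atan}{\left(x \right)}] = \frac{9 x^{2} e^{\frac{3 x}{2}} \operatorname{atan}{\left(x \right)} + 9 e^{\frac{3 x}{2}} \operatorname{atan}{\left(x \right)} + 6 e^{\frac{3 x}{2}} - 8}{4 x^{2} + 4} = f(x).
F(0) = 0; F(-3/2) = - \frac{3 \operatorname{atan}{\left(\frac{3}{2} \right)}}{2 e^{\frac{9}{4}}} + 2 \operatorname{atan}{\left(\frac{3}{2} \right)}.
Integral = F(0) - F(-3/2) = - 2 \operatorname{atan}{\left(\frac{3}{2} \right)} + \frac{3 \operatorname{atan}{\left(\frac{3}{2} \right)}}{2 e^{\frac{9}{4}}}.

Antiderivative: F(x) = \frac{3 e^{\frac{3 x}{2}} \operatorname{atan}{\left(x \right)}}{2} - 2 \operatorname{atan}{\left(x \right)}; value = - 2 \operatorname{atan}{\left(\frac{3}{2} \right)} + \frac{3 \operatorname{atan}{\left(\frac{3}{2} \right)}}{2 e^{\frac{9}{4}}}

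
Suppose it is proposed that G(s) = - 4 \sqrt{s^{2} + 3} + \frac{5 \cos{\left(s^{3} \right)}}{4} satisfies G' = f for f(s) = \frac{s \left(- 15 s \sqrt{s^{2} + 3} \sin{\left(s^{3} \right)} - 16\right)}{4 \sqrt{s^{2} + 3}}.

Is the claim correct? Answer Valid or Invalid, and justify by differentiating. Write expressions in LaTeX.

d/ds[G] = \frac{- 15 s^{2} \sqrt{s^{2} + 3} \sin{\left(s^{3} \right)} - 16 s}{4 \sqrt{s^{2} + 3}}
This equals f(s) exactly, so the claim holds.

Valid. The derivative of G reproduces f.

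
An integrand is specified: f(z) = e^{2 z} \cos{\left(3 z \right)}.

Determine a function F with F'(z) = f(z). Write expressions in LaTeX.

An antiderivative is F(z) = \frac{3 e^{2 z} \sin{\left(3 z \right)}}{13} + \frac{2 e^{2 z} \cos{\left(3 z \right)}}{13}.

Since d/dz undoes antidifferentiation here, F'(z) = f(z) is required of F(z).
Check: d/dz[\frac{3 e^{2 z} \sin{\left(3 z \right)}}{13} + \frac{2 e^{2 z} \cos{\left(3 z \right)}}{13}] = e^{2 z} \cos{\left(3 z \right)} = f(z).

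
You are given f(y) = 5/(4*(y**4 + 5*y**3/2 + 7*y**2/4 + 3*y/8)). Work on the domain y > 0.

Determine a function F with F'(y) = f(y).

An antiderivative is F(y) = -5*(-8*y*log(y) + 6*y*log(y + 1/2) + 2*y*log(y + 3/2) - 4*log(y) + 3*log(y + 1/2) + log(y + 3/2) - 6)/(6*(2*y + 1)).

Factor the denominator (y*(2*y + 1)**2*(2*y + 3)) and decompose: f = -5/(3*(2*y + 3)) - 5/(2*y + 1) - 10/(2*y + 1)**2 + 10/(3*y); each piece integrates to a log, atan, or power term.
Check: d/dy[-5*(-8*y*log(y) + 6*y*log(y + 1/2) + 2*y*log(y + 3/2) - 4*log(y) + 3*log(y + 1/2) + log(y + 3/2) - 6)/(6*(2*y + 1))] = 10/(8*y**4 + 20*y**3 + 14*y**2 + 3*y), which equals f(y).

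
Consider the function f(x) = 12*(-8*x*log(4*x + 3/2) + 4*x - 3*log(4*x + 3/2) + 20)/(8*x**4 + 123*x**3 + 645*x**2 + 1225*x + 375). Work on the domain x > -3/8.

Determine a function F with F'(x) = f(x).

Recognize the product-rule pattern: f = u'v + uv' with u = 6/(x + 5)**2, v = log(4*x + 3/2), so integration by parts undoes it.
Check: d/dx[6*log(4*x + 3/2)/(x + 5)**2] = (-96*x*log(4*x + 3/2) + 48*x - 36*log(4*x + 3/2) + 240)/(8*x**4 + 123*x**3 + 645*x**2 + 1225*x + 375), which equals f(x).

An antiderivative is F(x) = 6*log(4*x + 3/2)/(x + 5)**2.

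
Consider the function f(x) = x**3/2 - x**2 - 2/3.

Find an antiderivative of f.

An antiderivative is F(x) = x**4/8 - x**3/3 - 2*x/3.

Integrate term by term and add the pieces.
Check: d/dx[x**4/8 - x**3/3 - 2*x/3] = x**3/2 - x**2 - 2/3 = f(x).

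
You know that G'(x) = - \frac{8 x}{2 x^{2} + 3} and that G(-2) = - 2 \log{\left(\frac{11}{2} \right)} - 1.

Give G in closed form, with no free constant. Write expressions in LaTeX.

G(x) = - 2 \log{\left(x^{2} + \frac{3}{2} \right)} - 1

The substitution u = x^{2} + \frac{3}{2} works: G'(x) is exactly (dG/du)*(du/dx) for that inner function.
A general antiderivative is - 2 \log{\left(x^{2} + \frac{3}{2} \right)} + C.
The condition gives C = - 2 \log{\left(\frac{11}{2} \right)} - 1 - (- 2 \log{\left(\frac{11}{2} \right)}) = -1.
So G(x) = - 2 \log{\left(x^{2} + \frac{3}{2} \right)} - 1.
Check: d/dx[- 2 \log{\left(x^{2} + \frac{3}{2} \right)} - 1] = - \frac{8 x}{2 x^{2} + 3} = G'(x).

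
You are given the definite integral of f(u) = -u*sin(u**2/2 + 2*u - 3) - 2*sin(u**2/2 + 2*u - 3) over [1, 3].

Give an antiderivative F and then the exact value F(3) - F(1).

The substitution w = u**2/2 + 2*u - 3 works: f is exactly (dF/dw)*(dw/du) for that inner function.
F(u) = cos(u**2/2 + 2*u - 3) is an antiderivative of f.
Check: d/du[cos(u**2/2 + 2*u - 3)] = -u*sin(u**2/2 + 2*u - 3) - 2*sin(u**2/2 + 2*u - 3) = f(u).
F(3) = cos(15/2); F(1) = cos(1/2).
Integral = F(3) - F(1) = -cos(1/2) + cos(15/2).

Antiderivative: F(u) = cos(u**2/2 + 2*u - 3); value = -cos(1/2) + cos(15/2)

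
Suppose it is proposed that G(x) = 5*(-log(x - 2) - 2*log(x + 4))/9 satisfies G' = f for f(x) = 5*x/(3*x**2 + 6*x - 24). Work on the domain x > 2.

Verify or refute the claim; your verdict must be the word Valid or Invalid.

Invalid: d/dx[G] - f = -10*x/(3*x**2 + 6*x - 24), which is not 0.

d/dx[G] = -5*x/(3*x**2 + 6*x - 24)
d/dx[G] - f(x) = -10*x/(3*x**2 + 6*x - 24) != 0.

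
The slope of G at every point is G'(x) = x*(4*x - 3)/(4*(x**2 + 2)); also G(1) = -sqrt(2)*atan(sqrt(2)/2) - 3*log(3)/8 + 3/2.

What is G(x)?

Check a candidate G(x) by differentiating: d/dx[G] must match the given G'(x).
A general antiderivative is x - 3*log(x**2 + 2)/8 - sqrt(2)*atan(sqrt(2)*x/2) + C.
The condition gives C = -sqrt(2)*atan(sqrt(2)/2) - 3*log(3)/8 + 3/2 - (-sqrt(2)*atan(sqrt(2)/2) - 3*log(3)/8 + 1) = 1/2.
So G(x) = x - 3*log(x**2 + 2)/8 - sqrt(2)*atan(sqrt(2)*x/2) + 1/2.
Check: d/dx[x - 3*log(x**2 + 2)/8 - sqrt(2)*atan(sqrt(2)*x/2) + 1/2] = (4*x**2 - 3*x)/(4*x**2 + 8), which equals G'(x).

G(x) = x - 3*log(x**2 + 2)/8 - sqrt(2)*atan(sqrt(2)*x/2) + 1/2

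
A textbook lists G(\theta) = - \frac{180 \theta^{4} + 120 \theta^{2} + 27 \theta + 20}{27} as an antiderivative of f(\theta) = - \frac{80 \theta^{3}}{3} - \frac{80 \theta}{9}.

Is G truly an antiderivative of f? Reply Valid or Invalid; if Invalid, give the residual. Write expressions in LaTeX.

d/d\theta[G] = - \frac{80 \theta^{3}}{3} - \frac{80 \theta}{9} - 1
d/d\theta[G] - f(\theta) = -1 != 0.

Invalid: d/d\theta[G] - f = -1, which is not 0.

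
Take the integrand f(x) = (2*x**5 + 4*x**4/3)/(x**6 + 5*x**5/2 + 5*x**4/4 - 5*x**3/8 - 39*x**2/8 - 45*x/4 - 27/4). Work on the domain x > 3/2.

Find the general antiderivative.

F(x) = 39*log(x - 3/2)/170 + 16*log(x + 1)/45 + 633*log(x + 3/2)/578 + 416*log(x**2 + 2)/2601 - 896*sqrt(2)*atan(sqrt(2)*x/2)/2601 + 45/(34*x + 51) + C

Factor the denominator (3*(x + 1)*(2*x - 3)*(2*x + 3)**2*(x**2 + 2)) and decompose: f = 64*(13*x - 28)/(2601*(x**2 + 2)) + 633/(289*(2*x + 3)) - 90/(17*(2*x + 3)**2) + 39/(85*(2*x - 3)) + 16/(45*(x + 1)); each piece integrates to a log, atan, or power term.
Check: d/dx[39*log(x - 3/2)/170 + 16*log(x + 1)/45 + 633*log(x + 3/2)/578 + 416*log(x**2 + 2)/2601 - 896*sqrt(2)*atan(sqrt(2)*x/2)/2601 + 45/(34*x + 51)] = (48*x**5 + 32*x**4)/(24*x**6 + 60*x**5 + 30*x**4 - 15*x**3 - 117*x**2 - 270*x - 162), which equals f(x).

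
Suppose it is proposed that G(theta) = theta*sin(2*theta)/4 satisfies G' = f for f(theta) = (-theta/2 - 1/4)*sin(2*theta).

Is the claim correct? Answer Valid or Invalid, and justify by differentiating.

d/dtheta[G] = theta*cos(2*theta)/2 + sin(2*theta)/4
d/dtheta[G] - f(theta) = theta*sin(2*theta)/2 + theta*cos(2*theta)/2 + sin(2*theta)/2 != 0.

Invalid: d/dtheta[G] - f = theta*sin(2*theta)/2 + theta*cos(2*theta)/2 + sin(2*theta)/2, which is not 0.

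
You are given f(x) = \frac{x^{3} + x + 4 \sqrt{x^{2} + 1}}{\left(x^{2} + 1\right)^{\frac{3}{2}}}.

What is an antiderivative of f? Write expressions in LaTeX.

Any candidate F(x) must reproduce f(x) exactly when differentiated.
Check: d/dx[\sqrt{x^{2} + 1} + 4 \operatorname{atan}{\left(x \right)}] = \frac{x^{3} + x + 4 \sqrt{x^{2} + 1}}{x^{2} \sqrt{x^{2} + 1} + \sqrt{x^{2} + 1}}, which equals f(x).

An antiderivative is F(x) = \sqrt{x^{2} + 1} + 4 \operatorname{atan}{\left(x \right)}.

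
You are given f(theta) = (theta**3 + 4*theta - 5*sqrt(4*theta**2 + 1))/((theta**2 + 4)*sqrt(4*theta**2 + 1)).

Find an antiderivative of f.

An antiderivative is F(theta) = (sqrt(4*theta**2 + 1) - 10*atan(theta/2))/4.

Any candidate F(theta) must reproduce f(theta) exactly when differentiated.
Check: d/dtheta[(sqrt(4*theta**2 + 1) - 10*atan(theta/2))/4] = (theta**3 + 4*theta - 5*sqrt(4*theta**2 + 1))/(theta**2*sqrt(4*theta**2 + 1) + 4*sqrt(4*theta**2 + 1)), which equals f(theta).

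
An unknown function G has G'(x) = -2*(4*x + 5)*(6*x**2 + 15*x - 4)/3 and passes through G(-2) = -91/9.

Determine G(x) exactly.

G(x) = -4*x**4 - 20*x**3 - 59*x**2/3 + 40*x/3 - 7/9

G'(x) matches the chain-rule pattern g'(h)*h' with inner function h(x) = x**2 + 5*x/2 - 2/3; substituting u = h(x) collapses the integral.
A general antiderivative is -4*(x**2 + 5*x/2 - 2/3)**2 + C.
The condition gives C = -91/9 - (-100/9) = 1.
So G(x) = -4*x**4 - 20*x**3 - 59*x**2/3 + 40*x/3 - 7/9.
Check: d/dx[-4*x**4 - 20*x**3 - 59*x**2/3 + 40*x/3 - 7/9] = -16*x**3 - 60*x**2 - 118*x/3 + 40/3, which equals G'(x).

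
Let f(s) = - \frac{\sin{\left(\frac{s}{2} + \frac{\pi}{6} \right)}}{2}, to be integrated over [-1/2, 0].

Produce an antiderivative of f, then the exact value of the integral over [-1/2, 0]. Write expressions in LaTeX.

Since d/ds undoes antidifferentiation here, F'(s) = f(s) is required of F(s).
F(s) = \cos{\left(\frac{s}{2} + \frac{\pi}{6} \right)} is an antiderivative of f.
Check: d/ds[\cos{\left(\frac{s}{2} + \frac{\pi}{6} \right)}] = - \frac{\sin{\left(\frac{s}{2} + \frac{\pi}{6} \right)}}{2} = f(s).
F(0) = \frac{\sqrt{3}}{2}; F(-1/2) = \sin{\left(\frac{1}{4} + \frac{\pi}{3} \right)}.
Integral = F(0) - F(-1/2) = - \sin{\left(\frac{1}{4} + \frac{\pi}{3} \right)} + \frac{\sqrt{3}}{2}.

Antiderivative: F(s) = \cos{\left(\frac{s}{2} + \frac{\pi}{6} \right)}; value = - \sin{\left(\frac{1}{4} + \frac{\pi}{3} \right)} + \frac{\sqrt{3}}{2}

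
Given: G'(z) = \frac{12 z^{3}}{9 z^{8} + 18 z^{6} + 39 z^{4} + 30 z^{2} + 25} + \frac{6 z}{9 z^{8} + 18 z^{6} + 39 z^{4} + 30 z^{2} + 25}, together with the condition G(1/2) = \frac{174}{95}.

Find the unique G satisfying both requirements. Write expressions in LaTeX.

G(z) = \frac{3 \left(2 z^{4} + 2 z^{2} + 3\right)}{3 z^{4} + 3 z^{2} + 5}

The substitution u = z^{4} + z^{2} + \frac{5}{3} works: G'(z) is exactly (dG/du)*(du/dz) for that inner function.
A general antiderivative is - \frac{1}{3 \left(z^{4} + z^{2} + \frac{5}{3}\right)} + C.
The condition gives C = \frac{174}{95} - (- \frac{16}{95}) = 2.
So G(z) = \frac{3 \left(2 z^{4} + 2 z^{2} + 3\right)}{3 z^{4} + 3 z^{2} + 5}.
Check: d/dz[\frac{3 \left(2 z^{4} + 2 z^{2} + 3\right)}{3 z^{4} + 3 z^{2} + 5}] = \frac{12 z^{3} + 6 z}{9 z^{8} + 18 z^{6} + 39 z^{4} + 30 z^{2} + 25}, which equals G'(z).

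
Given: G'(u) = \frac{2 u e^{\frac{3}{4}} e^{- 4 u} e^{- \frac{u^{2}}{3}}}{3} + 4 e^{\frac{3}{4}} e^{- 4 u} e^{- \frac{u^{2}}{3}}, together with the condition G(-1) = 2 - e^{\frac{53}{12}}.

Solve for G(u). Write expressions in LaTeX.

G(u) = 2 - e^{\frac{3}{4}} e^{- 4 u} e^{- \frac{u^{2}}{3}}

The substitution w = - \frac{u^{2}}{3} - 4 u + \frac{3}{4} works: G'(u) is exactly (dG/dw)*(dw/du) for that inner function.
A general antiderivative is - e^{- \frac{u^{2}}{3} - 4 u + \frac{3}{4}} + C.
The condition gives C = 2 - e^{\frac{53}{12}} - (- e^{\frac{53}{12}}) = 2.
So G(u) = 2 - e^{\frac{3}{4}} e^{- 4 u} e^{- \frac{u^{2}}{3}}.
Check: d/du[2 - e^{\frac{3}{4}} e^{- 4 u} e^{- \frac{u^{2}}{3}}] = \frac{\left(2 u e^{\frac{3}{4}} + 12 e^{\frac{3}{4}}\right) e^{- 4 u} e^{- \frac{u^{2}}{3}}}{3}, which equals G'(u).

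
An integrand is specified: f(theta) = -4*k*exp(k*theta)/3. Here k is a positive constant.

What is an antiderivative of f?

An antiderivative is F(theta) = -4*exp(k*theta)/3.

An antiderivative F(theta) passes only if d/dtheta[F] lands on f(theta) exactly.
Check: d/dtheta[-4*exp(k*theta)/3] = -4*k*exp(k*theta)/3 = f(theta).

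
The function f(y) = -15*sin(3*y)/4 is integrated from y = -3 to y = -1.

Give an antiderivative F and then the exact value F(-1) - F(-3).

Antiderivative: F(y) = 5*cos(3*y)/4; value = 5*cos(3)/4 - 5*cos(9)/4

An antiderivative F(y) passes only if d/dy[F] lands on f(y) exactly.
F(y) = 5*cos(3*y)/4 is an antiderivative of f.
Check: d/dy[5*cos(3*y)/4] = -15*sin(3*y)/4 = f(y).
F(-1) = 5*cos(3)/4; F(-3) = 5*cos(9)/4.
Integral = F(-1) - F(-3) = 5*cos(3)/4 - 5*cos(9)/4.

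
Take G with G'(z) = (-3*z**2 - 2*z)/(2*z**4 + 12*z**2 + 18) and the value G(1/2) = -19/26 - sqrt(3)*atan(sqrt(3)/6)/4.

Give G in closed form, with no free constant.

G(z) = -(-3*z - 2)/(4*z**2 + 12) - sqrt(3)*atan(sqrt(3)*z/3)/4 - 1

Recover the given G'(z) by differentiating a candidate G(z); any mismatch rules it out.
A general antiderivative is -(-3*z - 2)/(4*z**2 + 12) - sqrt(3)*atan(sqrt(3)*z/3)/4 + C.
The condition gives C = -19/26 - sqrt(3)*atan(sqrt(3)/6)/4 - (-sqrt(3)*atan(sqrt(3)/6)/4 + 7/26) = -1.
So G(z) = -(-3*z - 2)/(4*z**2 + 12) - sqrt(3)*atan(sqrt(3)*z/3)/4 - 1.
Check: d/dz[-(-3*z - 2)/(4*z**2 + 12) - sqrt(3)*atan(sqrt(3)*z/3)/4 - 1] = (-3*z**2 - 2*z)/(2*z**4 + 12*z**2 + 18) = G'(z).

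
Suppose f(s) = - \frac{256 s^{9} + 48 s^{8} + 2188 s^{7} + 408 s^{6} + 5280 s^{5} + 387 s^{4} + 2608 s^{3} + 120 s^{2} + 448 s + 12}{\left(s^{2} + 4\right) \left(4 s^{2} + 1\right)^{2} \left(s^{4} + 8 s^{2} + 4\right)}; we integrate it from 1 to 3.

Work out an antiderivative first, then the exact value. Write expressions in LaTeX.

For F(s) to be correct the identity F'(s) - f(s) = 0 must hold.
F(s) = \frac{- 32 s^{2} \log{\left(\frac{s^{4}}{2} + 4 s^{2} + 2 \right)} - 12 s^{2} \operatorname{atan}{\left(\frac{s}{2} \right)} - 8 \log{\left(\frac{s^{4}}{2} + 4 s^{2} + 2 \right)} - 3 \operatorname{atan}{\left(\frac{s}{2} \right)} + 3}{8 s^{2} + 2} is an antiderivative of f.
Check: d/ds[\frac{- 32 s^{2} \log{\left(\frac{s^{4}}{2} + 4 s^{2} + 2 \right)} - 12 s^{2} \operatorname{atan}{\left(\frac{s}{2} \right)} - 8 \log{\left(\frac{s^{4}}{2} + 4 s^{2} + 2 \right)} - 3 \operatorname{atan}{\left(\frac{s}{2} \right)} + 3}{8 s^{2} + 2}] = \frac{- 256 s^{9} - 48 s^{8} - 2188 s^{7} - 408 s^{6} - 5280 s^{5} - 387 s^{4} - 2608 s^{3} - 120 s^{2} - 448 s - 12}{16 s^{10} + 200 s^{8} + 673 s^{6} + 556 s^{4} + 164 s^{2} + 16}, which equals f(s).
F(3) = - 4 \log{\left(\frac{157}{2} \right)} - \frac{3 \operatorname{atan}{\left(\frac{3}{2} \right)}}{2} + \frac{3}{74}; F(1) = - 4 \log{\left(\frac{13}{2} \right)} - \frac{3 \operatorname{atan}{\left(\frac{1}{2} \right)}}{2} + \frac{3}{10}.
Integral = F(3) - F(1) = - 4 \log{\left(\frac{157}{2} \right)} - \frac{3 \operatorname{atan}{\left(\frac{3}{2} \right)}}{2} - \frac{48}{185} + \frac{3 \operatorname{atan}{\left(\frac{1}{2} \right)}}{2} + 4 \log{\left(\frac{13}{2} \right)}.

Antiderivative: F(s) = \frac{- 32 s^{2} \log{\left(\frac{s^{4}}{2} + 4 s^{2} + 2 \right)} - 12 s^{2} \operatorname{atan}{\left(\frac{s}{2} \right)} - 8 \log{\left(\frac{s^{4}}{2} + 4 s^{2} + 2 \right)} - 3 \operatorname{atan}{\left(\frac{s}{2} \right)} + 3}{8 s^{2} + 2}; value = - 4 \log{\left(\frac{157}{2} \right)} - \frac{3 \operatorname{atan}{\left(\frac{3}{2} \right)}}{2} - \frac{48}{185} + \frac{3 \operatorname{atan}{\left(\frac{1}{2} \right)}}{2} + 4 \log{\left(\frac{13}{2} \right)}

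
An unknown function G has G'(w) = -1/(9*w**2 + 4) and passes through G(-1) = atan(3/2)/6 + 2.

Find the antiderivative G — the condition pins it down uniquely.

G(w) = -(atan(3*w/2) - 12)/6

Check a candidate G(w) by differentiating: d/dw[G] must match the given G'(w).
A general antiderivative is -atan(3*w/2)/6 + C.
The condition gives C = atan(3/2)/6 + 2 - (atan(3/2)/6) = 2.
So G(w) = -(atan(3*w/2) - 12)/6.
Check: d/dw[-(atan(3*w/2) - 12)/6] = -1/(9*w**2 + 4) = G'(w).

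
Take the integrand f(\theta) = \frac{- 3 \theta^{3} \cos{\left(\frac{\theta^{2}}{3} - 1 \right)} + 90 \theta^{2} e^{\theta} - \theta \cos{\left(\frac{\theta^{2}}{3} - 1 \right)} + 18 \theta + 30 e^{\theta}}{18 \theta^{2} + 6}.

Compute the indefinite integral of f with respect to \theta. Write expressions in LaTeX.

F(\theta) = 5 e^{\theta} + \frac{\log{\left(\theta^{2} + \frac{1}{3} \right)}}{2} - \frac{\sin{\left(\frac{\theta^{2}}{3} - 1 \right)}}{4} + C

A candidate is checked by its d/d\theta: the result must match f(\theta).
Check: d/d\theta[5 e^{\theta} + \frac{\log{\left(\theta^{2} + \frac{1}{3} \right)}}{2} - \frac{\sin{\left(\frac{\theta^{2}}{3} - 1 \right)}}{4}] = \frac{- 3 \theta^{3} \cos{\left(\frac{\theta^{2}}{3} - 1 \right)} + 90 \theta^{2} e^{\theta} - \theta \cos{\left(\frac{\theta^{2}}{3} - 1 \right)} + 18 \theta + 30 e^{\theta}}{18 \theta^{2} + 6} = f(\theta).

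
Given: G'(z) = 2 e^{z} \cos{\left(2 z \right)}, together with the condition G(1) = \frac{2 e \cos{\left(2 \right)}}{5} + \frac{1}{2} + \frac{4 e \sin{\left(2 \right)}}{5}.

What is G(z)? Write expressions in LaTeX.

G(z) = \frac{4 e^{z} \sin{\left(2 z \right)}}{5} + \frac{2 e^{z} \cos{\left(2 z \right)}}{5} + \frac{1}{2}

A first test for any G(z): its z-derivative must equal the given G'(z).
A general antiderivative is \frac{4 e^{z} \sin{\left(2 z \right)}}{5} + \frac{2 e^{z} \cos{\left(2 z \right)}}{5} + C.
The condition gives C = \frac{2 e \cos{\left(2 \right)}}{5} + \frac{1}{2} + \frac{4 e \sin{\left(2 \right)}}{5} - (\frac{2 e \cos{\left(2 \right)}}{5} + \frac{4 e \sin{\left(2 \right)}}{5}) = \frac{1}{2}.
So G(z) = \frac{4 e^{z} \sin{\left(2 z \right)}}{5} + \frac{2 e^{z} \cos{\left(2 z \right)}}{5} + \frac{1}{2}.
Check: d/dz[\frac{4 e^{z} \sin{\left(2 z \right)}}{5} + \frac{2 e^{z} \cos{\left(2 z \right)}}{5} + \frac{1}{2}] = 2 e^{z} \cos{\left(2 z \right)} = G'(z).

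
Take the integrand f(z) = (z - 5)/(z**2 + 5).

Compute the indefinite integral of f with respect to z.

Differentiate the proposed F(z) back; it has to land on f(z) exactly.
Check: d/dz[log(z**2 + 5)/2 - sqrt(5)*atan(sqrt(5)*z/5)] = (z - 5)/(z**2 + 5) = f(z).

F(z) = log(z**2 + 5)/2 - sqrt(5)*atan(sqrt(5)*z/5) + C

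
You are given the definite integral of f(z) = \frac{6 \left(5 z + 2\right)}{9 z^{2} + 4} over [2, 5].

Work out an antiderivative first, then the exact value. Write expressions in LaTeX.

Antiderivative: F(z) = \frac{5 \log{\left(3 z^{2} + \frac{4}{3} \right)} + 6 \operatorname{atan}{\left(\frac{3 z}{2} \right)}}{3}; value = - \frac{5 \log{\left(\frac{40}{3} \right)}}{3} - 2 \operatorname{atan}{\left(3 \right)} + 2 \operatorname{atan}{\left(\frac{15}{2} \right)} + \frac{5 \log{\left(\frac{229}{3} \right)}}{3}

An antiderivative F(z) passes only if d/dz[F] lands on f(z) exactly.
F(z) = \frac{5 \log{\left(3 z^{2} + \frac{4}{3} \right)} + 6 \operatorname{atan}{\left(\frac{3 z}{2} \right)}}{3} is an antiderivative of f.
Check: d/dz[\frac{5 \log{\left(3 z^{2} + \frac{4}{3} \right)} + 6 \operatorname{atan}{\left(\frac{3 z}{2} \right)}}{3}] = \frac{30 z + 12}{9 z^{2} + 4}, which equals f(z).
F(5) = 2 \operatorname{atan}{\left(\frac{15}{2} \right)} + \frac{5 \log{\left(\frac{229}{3} \right)}}{3}; F(2) = 2 \operatorname{atan}{\left(3 \right)} + \frac{5 \log{\left(\frac{40}{3} \right)}}{3}.
Integral = F(5) - F(2) = - \frac{5 \log{\left(\frac{40}{3} \right)}}{3} - 2 \operatorname{atan}{\left(3 \right)} + 2 \operatorname{atan}{\left(\frac{15}{2} \right)} + \frac{5 \log{\left(\frac{229}{3} \right)}}{3}.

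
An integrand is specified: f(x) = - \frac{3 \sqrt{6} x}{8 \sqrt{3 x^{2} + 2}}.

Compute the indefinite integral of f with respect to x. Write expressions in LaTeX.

The substitution u = \frac{x^{2}}{2} + \frac{1}{3} works: f is exactly (dF/du)*(du/dx) for that inner function.
Check: d/dx[- \frac{3 \sqrt{\frac{x^{2}}{2} + \frac{1}{3}}}{4}] = - \frac{3 \sqrt{6} x}{8 \sqrt{3 x^{2} + 2}} = f(x).

F(x) = - \frac{3 \sqrt{\frac{x^{2}}{2} + \frac{1}{3}}}{4} + C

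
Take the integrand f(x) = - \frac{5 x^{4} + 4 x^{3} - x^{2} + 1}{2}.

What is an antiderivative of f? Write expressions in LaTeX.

An antiderivative is F(x) = - \frac{x \left(3 x^{4} + 3 x^{3} - x^{2} + 3\right)}{6}.

An antiderivative F(x) passes only if d/dx[F] lands on f(x) exactly.
Check: d/dx[- \frac{x \left(3 x^{4} + 3 x^{3} - x^{2} + 3\right)}{6}] = - \frac{5 x^{4}}{2} - 2 x^{3} + \frac{x^{2}}{2} - \frac{1}{2}, which equals f(x).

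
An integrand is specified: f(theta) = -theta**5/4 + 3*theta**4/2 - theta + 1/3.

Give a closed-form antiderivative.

An antiderivative is F(theta) = -theta**6/24 + 3*theta**5/10 - theta**2/2 + theta/3.

Integrate term by term and add the pieces.
Check: d/dtheta[-theta**6/24 + 3*theta**5/10 - theta**2/2 + theta/3] = -theta**5/4 + 3*theta**4/2 - theta + 1/3 = f(theta).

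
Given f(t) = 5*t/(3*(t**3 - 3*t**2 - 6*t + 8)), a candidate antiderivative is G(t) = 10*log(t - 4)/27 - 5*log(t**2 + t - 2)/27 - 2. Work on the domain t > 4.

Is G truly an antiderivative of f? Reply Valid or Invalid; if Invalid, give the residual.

Valid. The derivative of G reproduces f.

d/dt[G] = 5*t/(3*t**3 - 9*t**2 - 18*t + 24)
This equals f(t) exactly, so the claim holds.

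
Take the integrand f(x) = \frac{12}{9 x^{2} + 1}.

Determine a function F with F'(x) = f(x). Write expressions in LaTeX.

An antiderivative is F(x) = 4 \operatorname{atan}{\left(3 x \right)}.

Whatever form F(x) takes, F'(x) = f(x) is non-negotiable.
Check: d/dx[4 \operatorname{atan}{\left(3 x \right)}] = \frac{12}{9 x^{2} + 1} = f(x).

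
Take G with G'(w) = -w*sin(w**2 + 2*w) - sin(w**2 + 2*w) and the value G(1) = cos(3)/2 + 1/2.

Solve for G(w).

G(w) = cos(w**2 + 2*w)/2 + 1/2

G'(w) matches the chain-rule pattern g'(h)*h' with inner function h(w) = w**2 + 2*w; substituting u = h(w) collapses the integral.
A general antiderivative is cos(w**2 + 2*w)/2 + C.
The condition gives C = cos(3)/2 + 1/2 - (cos(3)/2) = 1/2.
So G(w) = cos(w**2 + 2*w)/2 + 1/2.
Check: d/dw[cos(w**2 + 2*w)/2 + 1/2] = -w*sin(w**2 + 2*w) - sin(w**2 + 2*w) = G'(w).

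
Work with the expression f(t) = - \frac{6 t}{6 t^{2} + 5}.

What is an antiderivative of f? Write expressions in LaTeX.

The substitution u = 2 t^{2} + \frac{5}{3} works: f is exactly (dF/du)*(du/dt) for that inner function.
Check: d/dt[- \frac{\log{\left(2 t^{2} + \frac{5}{3} \right)}}{2}] = - \frac{6 t}{6 t^{2} + 5} = f(t).

An antiderivative is F(t) = - \frac{\log{\left(2 t^{2} + \frac{5}{3} \right)}}{2}.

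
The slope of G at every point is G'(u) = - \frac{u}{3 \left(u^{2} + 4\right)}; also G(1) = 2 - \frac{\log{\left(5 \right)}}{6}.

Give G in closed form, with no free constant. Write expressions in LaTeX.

G'(u) matches the chain-rule pattern g'(h)*h' with inner function h(u) = u^{2} + 4; substituting w = h(u) collapses the integral.
A general antiderivative is - \frac{\log{\left(u^{2} + 4 \right)}}{6} + C.
The condition gives C = 2 - \frac{\log{\left(5 \right)}}{6} - (- \frac{\log{\left(5 \right)}}{6}) = 2.
So G(u) = 2 - \frac{\log{\left(u^{2} + 4 \right)}}{6}.
Check: d/du[2 - \frac{\log{\left(u^{2} + 4 \right)}}{6}] = - \frac{u}{3 u^{2} + 12}, which equals G'(u).

G(u) = 2 - \frac{\log{\left(u^{2} + 4 \right)}}{6}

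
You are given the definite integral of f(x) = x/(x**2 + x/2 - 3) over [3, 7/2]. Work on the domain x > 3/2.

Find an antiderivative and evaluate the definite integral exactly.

Antiderivative: F(x) = (3*log(x - 3/2) + 4*log(x + 2))/7; value = -4*log(5)/7 - 3*log(3/2)/7 + 3*log(2)/7 + 4*log(11/2)/7

The denominator factors as (x + 2)*(2*x - 3); partial fractions split f into directly integrable pieces: 6/(7*(2*x - 3)) + 4/(7*(x + 2)).
F(x) = (3*log(x - 3/2) + 4*log(x + 2))/7 is an antiderivative of f.
Check: d/dx[(3*log(x - 3/2) + 4*log(x + 2))/7] = 2*x/(2*x**2 + x - 6), which equals f(x).
F(7/2) = 3*log(2)/7 + 4*log(11/2)/7; F(3) = 3*log(3/2)/7 + 4*log(5)/7.
Integral = F(7/2) - F(3) = -4*log(5)/7 - 3*log(3/2)/7 + 3*log(2)/7 + 4*log(11/2)/7.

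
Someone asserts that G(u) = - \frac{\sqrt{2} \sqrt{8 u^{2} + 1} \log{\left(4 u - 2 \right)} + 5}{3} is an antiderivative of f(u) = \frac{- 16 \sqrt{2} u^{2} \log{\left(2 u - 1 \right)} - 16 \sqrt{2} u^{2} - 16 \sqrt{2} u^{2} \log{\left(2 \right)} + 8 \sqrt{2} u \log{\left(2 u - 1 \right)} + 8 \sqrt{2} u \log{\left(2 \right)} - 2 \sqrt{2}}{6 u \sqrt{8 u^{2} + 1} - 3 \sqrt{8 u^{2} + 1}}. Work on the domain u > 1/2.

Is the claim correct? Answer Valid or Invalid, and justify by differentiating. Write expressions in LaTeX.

Valid - differentiating G returns exactly f.

d/du[G] = \frac{- 16 \sqrt{2} u^{2} \log{\left(2 u - 1 \right)} - 16 \sqrt{2} u^{2} - 16 \sqrt{2} u^{2} \log{\left(2 \right)} + 8 \sqrt{2} u \log{\left(2 u - 1 \right)} + 8 \sqrt{2} u \log{\left(2 \right)} - 2 \sqrt{2}}{6 u \sqrt{8 u^{2} + 1} - 3 \sqrt{8 u^{2} + 1}}
This equals f(u) exactly, so the claim holds.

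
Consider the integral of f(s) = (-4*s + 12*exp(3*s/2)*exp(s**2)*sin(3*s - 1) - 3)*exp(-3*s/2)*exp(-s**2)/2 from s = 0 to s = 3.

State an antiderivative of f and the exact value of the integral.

Antiderivative: F(s) = exp(-s**2 - 3*s/2) - 2*cos(3*s - 1); value = -1 + exp(-27/2) - 2*cos(8) + 2*cos(1)

Whatever form F(s) takes, F'(s) = f(s) is non-negotiable.
F(s) = exp(-s**2 - 3*s/2) - 2*cos(3*s - 1) is an antiderivative of f.
Check: d/ds[exp(-s**2 - 3*s/2) - 2*cos(3*s - 1)] = (-4*s + 12*exp(3*s/2)*exp(s**2)*sin(3*s - 1) - 3)*exp(-3*s/2)*exp(-s**2)/2 = f(s).
F(3) = exp(-27/2) - 2*cos(8); F(0) = 1 - 2*cos(1).
Integral = F(3) - F(0) = -1 + exp(-27/2) - 2*cos(8) + 2*cos(1).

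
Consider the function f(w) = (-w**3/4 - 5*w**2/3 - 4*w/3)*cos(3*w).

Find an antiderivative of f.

A first test for any F(w): its w-derivative must equal f(w) identically.
Check: d/dw[-w**3*sin(3*w)/12 - 5*w**2*sin(3*w)/9 - w**2*cos(3*w)/12 - 7*w*sin(3*w)/18 - 10*w*cos(3*w)/27 + 10*sin(3*w)/81 - 7*cos(3*w)/54] = -w**3*cos(3*w)/4 - 5*w**2*cos(3*w)/3 - 4*w*cos(3*w)/3, which equals f(w).

An antiderivative is F(w) = -w**3*sin(3*w)/12 - 5*w**2*sin(3*w)/9 - w**2*cos(3*w)/12 - 7*w*sin(3*w)/18 - 10*w*cos(3*w)/27 + 10*sin(3*w)/81 - 7*cos(3*w)/54.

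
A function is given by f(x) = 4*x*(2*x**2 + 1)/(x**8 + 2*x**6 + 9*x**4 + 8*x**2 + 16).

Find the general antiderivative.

f matches the chain-rule pattern g'(h)*h' with inner function h(x) = x**4/2 + x**2/2 + 2; substituting u = h(x) collapses the integral.
Check: d/dx[-2/(x**4 + x**2 + 4)] = (8*x**3 + 4*x)/(x**8 + 2*x**6 + 9*x**4 + 8*x**2 + 16), which equals f(x).

F(x) = -2/(x**4 + x**2 + 4) + C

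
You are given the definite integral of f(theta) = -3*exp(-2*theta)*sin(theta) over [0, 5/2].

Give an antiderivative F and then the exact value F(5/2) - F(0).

Whatever form F(theta) takes, F'(theta) = f(theta) is non-negotiable.
F(theta) = 6*exp(-2*theta)*sin(theta)/5 + 3*exp(-2*theta)*cos(theta)/5 is an antiderivative of f.
Check: d/dtheta[6*exp(-2*theta)*sin(theta)/5 + 3*exp(-2*theta)*cos(theta)/5] = -3*exp(-2*theta)*sin(theta) = f(theta).
F(5/2) = 3*exp(-5)*cos(5/2)/5 + 6*exp(-5)*sin(5/2)/5; F(0) = 3/5.
Integral = F(5/2) - F(0) = -3/5 + 3*exp(-5)*cos(5/2)/5 + 6*exp(-5)*sin(5/2)/5.

Antiderivative: F(theta) = 6*exp(-2*theta)*sin(theta)/5 + 3*exp(-2*theta)*cos(theta)/5; value = -3/5 + 3*exp(-5)*cos(5/2)/5 + 6*exp(-5)*sin(5/2)/5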